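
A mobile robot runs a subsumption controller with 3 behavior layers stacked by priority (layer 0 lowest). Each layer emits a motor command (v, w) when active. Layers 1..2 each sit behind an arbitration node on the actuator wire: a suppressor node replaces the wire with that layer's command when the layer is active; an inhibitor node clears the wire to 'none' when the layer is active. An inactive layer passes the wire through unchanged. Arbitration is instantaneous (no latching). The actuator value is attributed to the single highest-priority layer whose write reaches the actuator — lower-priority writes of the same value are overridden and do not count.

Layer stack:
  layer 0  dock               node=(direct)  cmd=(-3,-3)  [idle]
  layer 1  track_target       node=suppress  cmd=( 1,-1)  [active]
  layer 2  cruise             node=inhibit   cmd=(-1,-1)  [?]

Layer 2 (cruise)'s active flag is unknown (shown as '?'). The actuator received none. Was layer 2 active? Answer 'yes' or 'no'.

yes

If layer 2 is active=yes:
  actuator would be none
If layer 2 is active=no:
  actuator would be (1, -1)
Observed none, so layer 2 was active.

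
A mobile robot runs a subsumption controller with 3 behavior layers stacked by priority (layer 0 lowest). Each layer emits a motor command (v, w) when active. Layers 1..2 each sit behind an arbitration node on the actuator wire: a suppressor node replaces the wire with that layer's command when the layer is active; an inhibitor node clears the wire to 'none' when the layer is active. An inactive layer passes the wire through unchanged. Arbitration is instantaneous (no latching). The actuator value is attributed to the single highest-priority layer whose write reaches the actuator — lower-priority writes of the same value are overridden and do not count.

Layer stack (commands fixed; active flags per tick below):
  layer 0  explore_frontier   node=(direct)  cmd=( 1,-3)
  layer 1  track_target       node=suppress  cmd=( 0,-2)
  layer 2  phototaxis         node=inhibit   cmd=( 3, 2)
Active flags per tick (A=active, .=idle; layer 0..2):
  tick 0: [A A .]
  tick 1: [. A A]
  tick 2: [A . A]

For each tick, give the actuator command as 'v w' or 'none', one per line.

tick 0:
  [0] explore_frontier on; wire := (1, -3)
  [1] track_target on (suppress); wire := (0, -2)
  [2] phototaxis off; pass (0, -2)
  output (0, -2)
tick 1:
  [0] explore_frontier off; wire := none
  [1] track_target on (suppress); wire := (0, -2)
  [2] phototaxis on (inhibit); wire := none
  output none
tick 2:
  [0] explore_frontier on; wire := (1, -3)
  [1] track_target off; pass (1, -3)
  [2] phototaxis on (inhibit); wire := none
  output none

0 -2
none
none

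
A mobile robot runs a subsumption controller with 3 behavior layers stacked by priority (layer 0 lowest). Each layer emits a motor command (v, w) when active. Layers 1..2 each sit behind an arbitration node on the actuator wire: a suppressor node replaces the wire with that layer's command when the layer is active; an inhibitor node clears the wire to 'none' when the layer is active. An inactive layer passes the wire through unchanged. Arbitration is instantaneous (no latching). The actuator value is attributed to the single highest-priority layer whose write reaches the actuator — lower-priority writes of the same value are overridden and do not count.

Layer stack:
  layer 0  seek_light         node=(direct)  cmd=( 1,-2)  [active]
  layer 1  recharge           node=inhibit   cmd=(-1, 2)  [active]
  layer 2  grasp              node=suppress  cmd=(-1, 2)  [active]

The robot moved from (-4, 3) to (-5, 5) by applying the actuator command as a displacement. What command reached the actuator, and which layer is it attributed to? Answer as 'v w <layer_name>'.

displacement = (-5, 5) − (-4, 3) = (-1, 2)
[0] seek_light on; wire := (1, -2)
[1] recharge on (inhibit); wire := none
[2] grasp on (suppress); wire := (-1, 2)
output (-1, 2) — from layer 2 (grasp)

-1 2 grasp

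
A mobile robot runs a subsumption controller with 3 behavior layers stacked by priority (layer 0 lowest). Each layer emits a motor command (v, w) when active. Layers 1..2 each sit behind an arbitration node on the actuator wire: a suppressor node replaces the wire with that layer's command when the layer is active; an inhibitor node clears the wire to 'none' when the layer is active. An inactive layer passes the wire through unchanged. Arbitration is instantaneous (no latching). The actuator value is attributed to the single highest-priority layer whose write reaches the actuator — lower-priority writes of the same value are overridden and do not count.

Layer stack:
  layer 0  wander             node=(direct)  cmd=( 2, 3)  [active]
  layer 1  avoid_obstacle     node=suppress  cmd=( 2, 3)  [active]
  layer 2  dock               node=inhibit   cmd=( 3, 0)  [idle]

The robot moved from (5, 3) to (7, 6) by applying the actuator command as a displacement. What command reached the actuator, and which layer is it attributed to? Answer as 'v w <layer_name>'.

displacement = (7, 6) − (5, 3) = (2, 3)
L0 wander: active, feeds wire = (2, 3)
L1 avoid_obstacle: active, suppressor → wire = (2, 3)
L2 dock: idle → wire stays (2, 3)
actuator = (2, 3) — from layer 1 (avoid_obstacle)

2 3 avoid_obstacle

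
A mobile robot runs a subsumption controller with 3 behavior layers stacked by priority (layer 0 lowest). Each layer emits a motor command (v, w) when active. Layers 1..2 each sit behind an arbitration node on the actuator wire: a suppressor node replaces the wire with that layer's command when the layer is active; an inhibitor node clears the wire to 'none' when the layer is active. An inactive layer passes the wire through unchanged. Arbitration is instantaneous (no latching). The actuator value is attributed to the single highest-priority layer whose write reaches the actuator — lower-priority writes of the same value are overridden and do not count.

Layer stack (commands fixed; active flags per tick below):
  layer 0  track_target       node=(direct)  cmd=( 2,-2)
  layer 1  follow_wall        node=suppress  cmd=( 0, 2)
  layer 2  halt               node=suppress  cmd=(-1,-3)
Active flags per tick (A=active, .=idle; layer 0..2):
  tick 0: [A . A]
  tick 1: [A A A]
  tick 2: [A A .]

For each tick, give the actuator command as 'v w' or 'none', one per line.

-1 -3
-1 -3
0 2

tick 0:
  [0] track_target on; wire := (2, -2)
  [1] follow_wall off; pass (2, -2)
  [2] halt on (suppress); wire := (-1, -3)
  output (-1, -3)
tick 1:
  [0] track_target on; wire := (2, -2)
  [1] follow_wall on (suppress); wire := (0, 2)
  [2] halt on (suppress); wire := (-1, -3)
  output (-1, -3)
tick 2:
  [0] track_target on; wire := (2, -2)
  [1] follow_wall on (suppress); wire := (0, 2)
  [2] halt off; pass (0, 2)
  output (0, 2)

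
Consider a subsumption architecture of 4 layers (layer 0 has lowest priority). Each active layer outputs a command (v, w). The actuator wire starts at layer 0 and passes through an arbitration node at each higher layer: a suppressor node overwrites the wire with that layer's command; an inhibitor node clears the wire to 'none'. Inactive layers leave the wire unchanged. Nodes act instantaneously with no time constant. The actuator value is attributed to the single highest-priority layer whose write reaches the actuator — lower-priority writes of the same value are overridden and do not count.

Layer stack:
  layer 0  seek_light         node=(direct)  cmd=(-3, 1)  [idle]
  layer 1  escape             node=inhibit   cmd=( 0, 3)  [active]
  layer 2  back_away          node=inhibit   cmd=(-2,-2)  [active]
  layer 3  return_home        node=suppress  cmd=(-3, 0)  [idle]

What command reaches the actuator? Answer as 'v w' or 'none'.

none

L0 seek_light: idle → wire = none
L1 escape: active, inhibitor → wire = none
L2 back_away: active, inhibitor → wire = none
L3 return_home: idle → wire stays none
actuator = none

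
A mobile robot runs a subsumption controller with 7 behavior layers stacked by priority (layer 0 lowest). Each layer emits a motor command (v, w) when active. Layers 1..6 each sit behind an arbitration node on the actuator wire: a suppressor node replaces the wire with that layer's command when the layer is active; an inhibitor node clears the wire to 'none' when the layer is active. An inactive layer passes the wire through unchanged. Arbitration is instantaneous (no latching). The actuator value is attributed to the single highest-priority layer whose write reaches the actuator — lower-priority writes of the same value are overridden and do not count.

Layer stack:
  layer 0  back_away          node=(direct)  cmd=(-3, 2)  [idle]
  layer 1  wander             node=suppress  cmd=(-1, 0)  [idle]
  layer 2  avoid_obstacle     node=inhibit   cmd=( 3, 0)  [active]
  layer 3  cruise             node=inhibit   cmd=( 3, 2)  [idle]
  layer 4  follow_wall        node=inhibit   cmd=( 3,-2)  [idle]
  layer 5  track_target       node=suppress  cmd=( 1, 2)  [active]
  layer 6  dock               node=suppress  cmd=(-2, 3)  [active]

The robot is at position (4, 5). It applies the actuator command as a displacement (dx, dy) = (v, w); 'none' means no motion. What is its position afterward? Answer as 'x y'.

L0 back_away: idle → wire = none
L1 wander: idle → wire stays none
L2 avoid_obstacle: active, inhibitor → wire = none
L3 cruise: idle → wire stays none
L4 follow_wall: idle → wire stays none
L5 track_target: active, suppressor → wire = (1, 2)
L6 dock: active, suppressor → wire = (-2, 3)
actuator = (-2, 3)
position: (4, 5) + (-2, 3) = (2, 8)

2 8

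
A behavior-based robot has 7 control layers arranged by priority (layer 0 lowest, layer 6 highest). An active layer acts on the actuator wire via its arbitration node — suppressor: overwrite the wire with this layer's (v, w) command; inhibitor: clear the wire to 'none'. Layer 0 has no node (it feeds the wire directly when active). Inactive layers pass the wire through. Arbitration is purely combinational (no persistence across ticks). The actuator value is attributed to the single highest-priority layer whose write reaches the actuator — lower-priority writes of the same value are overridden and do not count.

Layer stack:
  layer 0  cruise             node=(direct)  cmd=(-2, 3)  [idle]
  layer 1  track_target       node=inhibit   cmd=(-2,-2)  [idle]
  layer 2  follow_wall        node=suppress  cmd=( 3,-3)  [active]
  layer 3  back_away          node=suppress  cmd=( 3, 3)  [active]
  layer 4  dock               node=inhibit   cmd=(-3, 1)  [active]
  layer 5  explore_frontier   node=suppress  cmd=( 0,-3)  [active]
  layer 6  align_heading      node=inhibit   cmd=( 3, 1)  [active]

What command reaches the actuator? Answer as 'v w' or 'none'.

layer 0 (cruise) idle — none
layer 1 (track_target) idle — unchanged: none
layer 2 (follow_wall) active — suppresses: (3, -3)
layer 3 (back_away) active — suppresses: (3, 3)
layer 4 (dock) active — inhibits: none
layer 5 (explore_frontier) active — suppresses: (0, -3)
layer 6 (align_heading) active — inhibits: none
→ actuator none

none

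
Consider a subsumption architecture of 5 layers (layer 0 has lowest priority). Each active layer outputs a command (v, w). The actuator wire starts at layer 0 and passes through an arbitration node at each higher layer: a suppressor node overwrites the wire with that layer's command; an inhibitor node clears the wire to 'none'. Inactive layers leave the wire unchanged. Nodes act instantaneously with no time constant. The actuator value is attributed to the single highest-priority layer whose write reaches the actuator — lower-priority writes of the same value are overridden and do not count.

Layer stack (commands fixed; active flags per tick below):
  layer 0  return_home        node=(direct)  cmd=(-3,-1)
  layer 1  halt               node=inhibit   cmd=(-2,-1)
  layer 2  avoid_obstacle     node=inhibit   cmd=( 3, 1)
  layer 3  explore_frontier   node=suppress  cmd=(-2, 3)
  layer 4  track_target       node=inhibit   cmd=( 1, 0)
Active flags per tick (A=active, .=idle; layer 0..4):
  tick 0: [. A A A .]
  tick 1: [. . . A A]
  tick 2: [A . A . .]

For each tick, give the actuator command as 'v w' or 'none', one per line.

-2 3
none
none

tick 0:
  [0] return_home off; wire := none
  [1] halt on (inhibit); wire := none
  [2] avoid_obstacle on (inhibit); wire := none
  [3] explore_frontier on (suppress); wire := (-2, 3)
  [4] track_target off; pass (-2, 3)
  output (-2, 3)
tick 1:
  [0] return_home off; wire := none
  [1] halt off; pass none
  [2] avoid_obstacle off; pass none
  [3] explore_frontier on (suppress); wire := (-2, 3)
  [4] track_target on (inhibit); wire := none
  output none
tick 2:
  [0] return_home on; wire := (-3, -1)
  [1] halt off; pass (-3, -1)
  [2] avoid_obstacle on (inhibit); wire := none
  [3] explore_frontier off; pass none
  [4] track_target off; pass none
  output none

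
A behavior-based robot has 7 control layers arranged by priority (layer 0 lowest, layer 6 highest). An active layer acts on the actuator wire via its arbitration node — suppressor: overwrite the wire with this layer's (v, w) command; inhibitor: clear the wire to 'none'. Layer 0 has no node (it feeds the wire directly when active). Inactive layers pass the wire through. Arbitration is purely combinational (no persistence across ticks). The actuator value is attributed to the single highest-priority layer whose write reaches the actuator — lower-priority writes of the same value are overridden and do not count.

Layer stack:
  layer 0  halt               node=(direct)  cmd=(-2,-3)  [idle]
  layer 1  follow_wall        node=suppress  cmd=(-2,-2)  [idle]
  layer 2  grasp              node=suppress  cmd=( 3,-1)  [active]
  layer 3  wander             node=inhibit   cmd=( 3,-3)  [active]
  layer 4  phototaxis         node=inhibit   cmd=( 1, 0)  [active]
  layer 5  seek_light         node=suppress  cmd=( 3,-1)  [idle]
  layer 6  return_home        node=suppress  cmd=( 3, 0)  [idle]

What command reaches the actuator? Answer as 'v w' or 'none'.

none

L0 halt: idle → wire = none
L1 follow_wall: idle → wire stays none
L2 grasp: active, suppressor → wire = (3, -1)
L3 wander: active, inhibitor → wire = none
L4 phototaxis: active, inhibitor → wire = none
L5 seek_light: idle → wire stays none
L6 return_home: idle → wire stays none
actuator = none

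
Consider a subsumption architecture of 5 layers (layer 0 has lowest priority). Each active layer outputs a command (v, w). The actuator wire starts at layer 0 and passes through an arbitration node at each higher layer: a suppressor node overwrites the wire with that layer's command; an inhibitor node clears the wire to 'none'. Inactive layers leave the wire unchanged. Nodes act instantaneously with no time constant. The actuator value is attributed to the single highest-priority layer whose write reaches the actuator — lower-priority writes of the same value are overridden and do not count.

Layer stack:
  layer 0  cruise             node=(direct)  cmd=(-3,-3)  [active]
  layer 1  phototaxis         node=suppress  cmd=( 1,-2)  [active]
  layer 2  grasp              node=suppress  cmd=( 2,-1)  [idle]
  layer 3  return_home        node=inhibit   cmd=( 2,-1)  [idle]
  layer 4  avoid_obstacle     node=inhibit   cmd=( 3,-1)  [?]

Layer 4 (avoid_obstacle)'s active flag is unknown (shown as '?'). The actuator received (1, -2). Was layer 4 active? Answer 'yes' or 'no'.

no

If layer 4 is active=yes:
  actuator would be none
If layer 4 is active=no:
  actuator would be (1, -2)
Observed (1, -2), so layer 4 was idle.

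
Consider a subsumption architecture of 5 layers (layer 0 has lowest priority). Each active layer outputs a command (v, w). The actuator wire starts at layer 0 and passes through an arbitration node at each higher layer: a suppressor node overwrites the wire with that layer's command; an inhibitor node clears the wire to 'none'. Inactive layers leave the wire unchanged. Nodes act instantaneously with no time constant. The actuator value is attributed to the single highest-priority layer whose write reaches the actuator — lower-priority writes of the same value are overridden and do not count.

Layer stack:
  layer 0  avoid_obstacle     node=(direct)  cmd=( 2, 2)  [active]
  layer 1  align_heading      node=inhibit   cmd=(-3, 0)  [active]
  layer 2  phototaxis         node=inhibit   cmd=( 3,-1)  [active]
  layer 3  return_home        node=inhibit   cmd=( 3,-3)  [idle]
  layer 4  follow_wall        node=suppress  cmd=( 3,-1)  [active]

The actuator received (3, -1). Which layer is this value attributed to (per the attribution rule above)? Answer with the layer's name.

[0] avoid_obstacle on; wire := (2, 2)
[1] align_heading on (inhibit); wire := none
[2] phototaxis on (inhibit); wire := none
[3] return_home off; pass none
[4] follow_wall on (suppress); wire := (3, -1)
output (3, -1)
last writer: layer 4 = follow_wall

follow_wall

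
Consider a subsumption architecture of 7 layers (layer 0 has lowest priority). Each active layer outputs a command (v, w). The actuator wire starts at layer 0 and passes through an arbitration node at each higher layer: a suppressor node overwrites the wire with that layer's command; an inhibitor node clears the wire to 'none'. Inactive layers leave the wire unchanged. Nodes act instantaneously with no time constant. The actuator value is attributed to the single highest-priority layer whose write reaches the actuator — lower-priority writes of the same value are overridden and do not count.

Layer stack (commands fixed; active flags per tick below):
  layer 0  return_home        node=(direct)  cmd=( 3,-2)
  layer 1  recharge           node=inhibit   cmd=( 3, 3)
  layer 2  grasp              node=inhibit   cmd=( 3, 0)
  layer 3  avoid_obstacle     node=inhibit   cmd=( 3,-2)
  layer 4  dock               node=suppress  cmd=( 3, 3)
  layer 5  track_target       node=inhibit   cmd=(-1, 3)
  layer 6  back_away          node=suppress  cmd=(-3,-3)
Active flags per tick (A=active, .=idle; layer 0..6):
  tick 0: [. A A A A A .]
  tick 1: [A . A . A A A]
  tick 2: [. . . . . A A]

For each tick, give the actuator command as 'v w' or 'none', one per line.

none
-3 -3
-3 -3

tick 0:
  layer 0 (return_home) idle — none
  layer 1 (recharge) active — inhibits: none
  layer 2 (grasp) active — inhibits: none
  layer 3 (avoid_obstacle) active — inhibits: none
  layer 4 (dock) active — suppresses: (3, 3)
  layer 5 (track_target) active — inhibits: none
  layer 6 (back_away) idle — unchanged: none
  → actuator none
tick 1:
  layer 0 (return_home) active — direct: (3, -2)
  layer 1 (recharge) idle — unchanged: (3, -2)
  layer 2 (grasp) active — inhibits: none
  layer 3 (avoid_obstacle) idle — unchanged: none
  layer 4 (dock) active — suppresses: (3, 3)
  layer 5 (track_target) active — inhibits: none
  layer 6 (back_away) active — suppresses: (-3, -3)
  → actuator (-3, -3)
tick 2:
  layer 0 (return_home) idle — none
  layer 1 (recharge) idle — unchanged: none
  layer 2 (grasp) idle — unchanged: none
  layer 3 (avoid_obstacle) idle — unchanged: none
  layer 4 (dock) idle — unchanged: none
  layer 5 (track_target) active — inhibits: none
  layer 6 (back_away) active — suppresses: (-3, -3)
  → actuator (-3, -3)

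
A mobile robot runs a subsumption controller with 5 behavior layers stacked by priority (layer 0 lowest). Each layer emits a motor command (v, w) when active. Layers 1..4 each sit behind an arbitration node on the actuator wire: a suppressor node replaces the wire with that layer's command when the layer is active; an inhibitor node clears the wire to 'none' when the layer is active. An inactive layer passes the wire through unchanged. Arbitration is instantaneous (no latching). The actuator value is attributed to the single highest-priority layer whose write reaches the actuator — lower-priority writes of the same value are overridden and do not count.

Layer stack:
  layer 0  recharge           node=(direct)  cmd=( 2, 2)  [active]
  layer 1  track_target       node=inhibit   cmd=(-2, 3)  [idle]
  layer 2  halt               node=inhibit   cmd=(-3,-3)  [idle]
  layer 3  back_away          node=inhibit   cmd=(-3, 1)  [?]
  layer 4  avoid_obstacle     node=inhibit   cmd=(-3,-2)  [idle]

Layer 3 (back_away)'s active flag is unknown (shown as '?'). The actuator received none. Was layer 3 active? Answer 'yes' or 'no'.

If layer 3 is active=yes:
  actuator would be none
If layer 3 is active=no:
  actuator would be (2, 2)
Observed none, so layer 3 was active.

yes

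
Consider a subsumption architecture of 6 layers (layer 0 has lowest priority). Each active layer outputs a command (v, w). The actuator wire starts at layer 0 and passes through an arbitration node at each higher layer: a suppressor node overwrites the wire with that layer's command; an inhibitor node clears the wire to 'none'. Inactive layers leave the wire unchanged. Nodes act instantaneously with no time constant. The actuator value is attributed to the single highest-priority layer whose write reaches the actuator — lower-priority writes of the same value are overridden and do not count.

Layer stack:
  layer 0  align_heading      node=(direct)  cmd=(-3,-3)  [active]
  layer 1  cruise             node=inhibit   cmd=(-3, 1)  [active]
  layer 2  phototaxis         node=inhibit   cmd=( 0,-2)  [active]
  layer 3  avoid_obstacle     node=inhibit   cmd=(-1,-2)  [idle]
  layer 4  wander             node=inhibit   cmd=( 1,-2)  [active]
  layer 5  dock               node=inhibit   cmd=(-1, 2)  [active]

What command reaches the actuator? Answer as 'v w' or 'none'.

none

L0 align_heading: active, feeds wire = (-3, -3)
L1 cruise: active, inhibitor → wire = none
L2 phototaxis: active, inhibitor → wire = none
L3 avoid_obstacle: idle → wire stays none
L4 wander: active, inhibitor → wire = none
L5 dock: active, inhibitor → wire = none
actuator = none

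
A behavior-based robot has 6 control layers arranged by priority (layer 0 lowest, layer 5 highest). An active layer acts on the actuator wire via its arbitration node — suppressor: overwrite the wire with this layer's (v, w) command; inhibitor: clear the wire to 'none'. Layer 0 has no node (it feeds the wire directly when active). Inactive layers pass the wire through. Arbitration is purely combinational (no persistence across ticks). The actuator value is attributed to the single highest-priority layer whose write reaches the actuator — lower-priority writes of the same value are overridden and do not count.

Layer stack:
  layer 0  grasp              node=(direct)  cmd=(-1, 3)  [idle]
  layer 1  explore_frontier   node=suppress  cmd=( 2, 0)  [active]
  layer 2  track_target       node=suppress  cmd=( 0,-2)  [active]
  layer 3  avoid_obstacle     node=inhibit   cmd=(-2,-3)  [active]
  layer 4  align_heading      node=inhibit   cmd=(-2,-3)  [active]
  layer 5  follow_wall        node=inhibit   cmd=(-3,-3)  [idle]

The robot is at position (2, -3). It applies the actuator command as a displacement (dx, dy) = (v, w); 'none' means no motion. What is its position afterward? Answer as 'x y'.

2 -3

[0] grasp off; wire := none
[1] explore_frontier on (suppress); wire := (2, 0)
[2] track_target on (suppress); wire := (0, -2)
[3] avoid_obstacle on (inhibit); wire := none
[4] align_heading on (inhibit); wire := none
[5] follow_wall off; pass none
output none
position: (2, -3) + none = (2, -3)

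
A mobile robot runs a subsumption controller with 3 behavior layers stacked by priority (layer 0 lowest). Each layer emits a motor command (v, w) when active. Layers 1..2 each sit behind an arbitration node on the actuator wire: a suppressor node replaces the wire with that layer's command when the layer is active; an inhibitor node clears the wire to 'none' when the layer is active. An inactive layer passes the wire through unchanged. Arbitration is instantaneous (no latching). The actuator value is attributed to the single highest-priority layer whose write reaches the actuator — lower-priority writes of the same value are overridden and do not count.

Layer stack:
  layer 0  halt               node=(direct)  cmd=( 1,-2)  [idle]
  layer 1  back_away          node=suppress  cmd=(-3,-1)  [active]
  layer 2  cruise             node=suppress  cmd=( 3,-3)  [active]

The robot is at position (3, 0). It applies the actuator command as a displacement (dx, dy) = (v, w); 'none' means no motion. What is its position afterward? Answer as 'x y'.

6 -3

L0 halt: idle → wire = none
L1 back_away: active, suppressor → wire = (-3, -1)
L2 cruise: active, suppressor → wire = (3, -3)
actuator = (3, -3)
position: (3, 0) + (3, -3) = (6, -3)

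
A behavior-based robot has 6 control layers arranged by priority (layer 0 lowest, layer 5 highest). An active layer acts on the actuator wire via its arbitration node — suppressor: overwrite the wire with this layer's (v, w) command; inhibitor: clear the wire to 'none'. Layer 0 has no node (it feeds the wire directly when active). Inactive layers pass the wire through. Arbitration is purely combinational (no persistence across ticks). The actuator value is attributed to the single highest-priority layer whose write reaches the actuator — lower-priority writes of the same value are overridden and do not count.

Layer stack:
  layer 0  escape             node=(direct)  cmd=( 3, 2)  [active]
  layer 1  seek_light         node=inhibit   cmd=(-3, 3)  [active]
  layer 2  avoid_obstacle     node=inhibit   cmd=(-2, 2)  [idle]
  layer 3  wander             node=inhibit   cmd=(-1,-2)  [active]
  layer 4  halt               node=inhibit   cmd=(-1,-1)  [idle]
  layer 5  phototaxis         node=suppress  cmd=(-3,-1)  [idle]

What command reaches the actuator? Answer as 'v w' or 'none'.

none

L0 escape: active, feeds wire = (3, 2)
L1 seek_light: active, inhibitor → wire = none
L2 avoid_obstacle: idle → wire stays none
L3 wander: active, inhibitor → wire = none
L4 halt: idle → wire stays none
L5 phototaxis: idle → wire stays none
actuator = none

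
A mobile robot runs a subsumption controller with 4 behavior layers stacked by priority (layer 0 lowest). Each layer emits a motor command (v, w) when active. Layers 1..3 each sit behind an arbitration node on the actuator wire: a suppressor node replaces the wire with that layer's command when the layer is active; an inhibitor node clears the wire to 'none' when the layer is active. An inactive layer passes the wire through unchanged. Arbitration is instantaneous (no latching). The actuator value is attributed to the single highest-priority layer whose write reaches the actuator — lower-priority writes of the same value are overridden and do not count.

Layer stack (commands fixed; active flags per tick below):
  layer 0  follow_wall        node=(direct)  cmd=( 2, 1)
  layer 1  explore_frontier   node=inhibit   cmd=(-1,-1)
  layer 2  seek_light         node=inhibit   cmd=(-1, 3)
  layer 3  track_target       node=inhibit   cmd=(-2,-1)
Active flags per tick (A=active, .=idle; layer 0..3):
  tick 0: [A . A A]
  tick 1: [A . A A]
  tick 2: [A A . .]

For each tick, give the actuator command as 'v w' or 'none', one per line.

none
none
none

tick 0:
  L0 follow_wall: active, feeds wire = (2, 1)
  L1 explore_frontier: idle → wire stays (2, 1)
  L2 seek_light: active, inhibitor → wire = none
  L3 track_target: active, inhibitor → wire = none
  actuator = none
tick 1:
  L0 follow_wall: active, feeds wire = (2, 1)
  L1 explore_frontier: idle → wire stays (2, 1)
  L2 seek_light: active, inhibitor → wire = none
  L3 track_target: active, inhibitor → wire = none
  actuator = none
tick 2:
  L0 follow_wall: active, feeds wire = (2, 1)
  L1 explore_frontier: active, inhibitor → wire = none
  L2 seek_light: idle → wire stays none
  L3 track_target: idle → wire stays none
  actuator = none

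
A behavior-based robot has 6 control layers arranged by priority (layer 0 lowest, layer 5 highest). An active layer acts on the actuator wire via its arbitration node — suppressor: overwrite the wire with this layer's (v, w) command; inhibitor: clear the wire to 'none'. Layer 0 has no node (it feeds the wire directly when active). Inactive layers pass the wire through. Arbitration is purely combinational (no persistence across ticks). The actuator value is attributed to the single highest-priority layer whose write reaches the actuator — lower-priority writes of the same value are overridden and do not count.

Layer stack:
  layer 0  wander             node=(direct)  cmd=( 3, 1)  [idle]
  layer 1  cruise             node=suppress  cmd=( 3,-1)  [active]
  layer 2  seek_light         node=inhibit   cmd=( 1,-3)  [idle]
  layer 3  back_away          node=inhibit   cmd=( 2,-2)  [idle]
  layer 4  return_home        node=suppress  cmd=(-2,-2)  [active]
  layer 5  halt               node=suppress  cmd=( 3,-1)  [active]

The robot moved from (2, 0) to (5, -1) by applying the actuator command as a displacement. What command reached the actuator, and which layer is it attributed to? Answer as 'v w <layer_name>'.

displacement = (5, -1) − (2, 0) = (3, -1)
layer 0 (wander) idle — none
layer 1 (cruise) active — suppresses: (3, -1)
layer 2 (seek_light) idle — unchanged: (3, -1)
layer 3 (back_away) idle — unchanged: (3, -1)
layer 4 (return_home) active — suppresses: (-2, -2)
layer 5 (halt) active — suppresses: (3, -1)
→ actuator (3, -1) — from layer 5 (halt)

3 -1 halt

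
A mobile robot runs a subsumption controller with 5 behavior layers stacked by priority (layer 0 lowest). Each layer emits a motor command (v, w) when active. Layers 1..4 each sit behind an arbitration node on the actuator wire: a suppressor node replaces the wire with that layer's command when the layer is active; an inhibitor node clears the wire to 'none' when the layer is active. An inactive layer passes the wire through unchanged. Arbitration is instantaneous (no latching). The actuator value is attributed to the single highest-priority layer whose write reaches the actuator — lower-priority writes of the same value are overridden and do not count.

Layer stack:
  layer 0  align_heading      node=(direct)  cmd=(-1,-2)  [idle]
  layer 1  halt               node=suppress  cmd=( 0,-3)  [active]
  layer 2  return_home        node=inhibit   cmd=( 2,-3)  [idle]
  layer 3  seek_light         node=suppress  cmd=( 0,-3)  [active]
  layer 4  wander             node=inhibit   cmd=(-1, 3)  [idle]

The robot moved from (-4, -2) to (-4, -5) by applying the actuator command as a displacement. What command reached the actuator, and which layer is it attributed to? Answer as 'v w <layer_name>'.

displacement = (-4, -5) − (-4, -2) = (0, -3)
layer 0 (align_heading) idle — none
layer 1 (halt) active — suppresses: (0, -3)
layer 2 (return_home) idle — unchanged: (0, -3)
layer 3 (seek_light) active — suppresses: (0, -3)
layer 4 (wander) idle — unchanged: (0, -3)
→ actuator (0, -3) — from layer 3 (seek_light)

0 -3 seek_light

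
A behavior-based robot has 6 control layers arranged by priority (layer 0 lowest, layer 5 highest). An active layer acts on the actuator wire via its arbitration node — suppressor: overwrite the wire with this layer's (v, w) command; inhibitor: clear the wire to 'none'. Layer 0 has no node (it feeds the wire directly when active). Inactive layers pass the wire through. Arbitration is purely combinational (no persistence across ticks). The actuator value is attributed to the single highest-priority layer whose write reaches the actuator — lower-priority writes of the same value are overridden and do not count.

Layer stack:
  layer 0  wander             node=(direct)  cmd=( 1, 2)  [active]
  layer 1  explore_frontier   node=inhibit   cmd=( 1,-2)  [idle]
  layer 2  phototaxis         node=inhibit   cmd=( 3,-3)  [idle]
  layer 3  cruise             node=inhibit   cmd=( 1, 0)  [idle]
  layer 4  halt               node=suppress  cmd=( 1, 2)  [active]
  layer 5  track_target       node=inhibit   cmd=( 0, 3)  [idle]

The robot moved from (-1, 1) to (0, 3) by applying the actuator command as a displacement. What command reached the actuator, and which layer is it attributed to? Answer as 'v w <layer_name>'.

displacement = (0, 3) − (-1, 1) = (1, 2)
[0] wander on; wire := (1, 2)
[1] explore_frontier off; pass (1, 2)
[2] phototaxis off; pass (1, 2)
[3] cruise off; pass (1, 2)
[4] halt on (suppress); wire := (1, 2)
[5] track_target off; pass (1, 2)
output (1, 2) — from layer 4 (halt)

1 2 halt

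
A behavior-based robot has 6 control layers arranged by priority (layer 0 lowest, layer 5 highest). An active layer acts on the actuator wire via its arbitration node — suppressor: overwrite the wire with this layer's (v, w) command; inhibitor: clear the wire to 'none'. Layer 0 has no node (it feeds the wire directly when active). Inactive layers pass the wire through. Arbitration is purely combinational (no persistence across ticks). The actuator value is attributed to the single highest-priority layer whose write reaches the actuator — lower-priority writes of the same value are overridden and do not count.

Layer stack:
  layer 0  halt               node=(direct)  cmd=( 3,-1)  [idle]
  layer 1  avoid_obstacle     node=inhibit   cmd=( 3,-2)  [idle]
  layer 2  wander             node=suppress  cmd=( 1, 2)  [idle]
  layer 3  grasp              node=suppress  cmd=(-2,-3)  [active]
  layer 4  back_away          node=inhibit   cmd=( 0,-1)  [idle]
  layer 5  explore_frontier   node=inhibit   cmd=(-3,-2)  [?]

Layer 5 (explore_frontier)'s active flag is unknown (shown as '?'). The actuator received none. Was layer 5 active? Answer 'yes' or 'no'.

If layer 5 is active=yes:
  actuator would be none
If layer 5 is active=no:
  actuator would be (-2, -3)
Observed none, so layer 5 was active.

yes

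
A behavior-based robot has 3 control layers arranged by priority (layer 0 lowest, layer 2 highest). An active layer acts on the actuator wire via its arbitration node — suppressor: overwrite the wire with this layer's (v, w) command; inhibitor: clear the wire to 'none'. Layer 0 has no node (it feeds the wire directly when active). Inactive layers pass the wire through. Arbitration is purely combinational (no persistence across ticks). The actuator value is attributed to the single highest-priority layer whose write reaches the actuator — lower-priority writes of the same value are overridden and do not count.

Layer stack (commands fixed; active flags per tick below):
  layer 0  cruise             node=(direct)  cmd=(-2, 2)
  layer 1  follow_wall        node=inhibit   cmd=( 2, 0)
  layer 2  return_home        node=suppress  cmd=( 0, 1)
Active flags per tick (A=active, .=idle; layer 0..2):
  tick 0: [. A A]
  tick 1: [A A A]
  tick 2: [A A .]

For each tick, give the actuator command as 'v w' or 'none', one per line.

tick 0:
  L0 cruise: idle → wire = none
  L1 follow_wall: active, inhibitor → wire = none
  L2 return_home: active, suppressor → wire = (0, 1)
  actuator = (0, 1)
tick 1:
  L0 cruise: active, feeds wire = (-2, 2)
  L1 follow_wall: active, inhibitor → wire = none
  L2 return_home: active, suppressor → wire = (0, 1)
  actuator = (0, 1)
tick 2:
  L0 cruise: active, feeds wire = (-2, 2)
  L1 follow_wall: active, inhibitor → wire = none
  L2 return_home: idle → wire stays none
  actuator = none

0 1
0 1
none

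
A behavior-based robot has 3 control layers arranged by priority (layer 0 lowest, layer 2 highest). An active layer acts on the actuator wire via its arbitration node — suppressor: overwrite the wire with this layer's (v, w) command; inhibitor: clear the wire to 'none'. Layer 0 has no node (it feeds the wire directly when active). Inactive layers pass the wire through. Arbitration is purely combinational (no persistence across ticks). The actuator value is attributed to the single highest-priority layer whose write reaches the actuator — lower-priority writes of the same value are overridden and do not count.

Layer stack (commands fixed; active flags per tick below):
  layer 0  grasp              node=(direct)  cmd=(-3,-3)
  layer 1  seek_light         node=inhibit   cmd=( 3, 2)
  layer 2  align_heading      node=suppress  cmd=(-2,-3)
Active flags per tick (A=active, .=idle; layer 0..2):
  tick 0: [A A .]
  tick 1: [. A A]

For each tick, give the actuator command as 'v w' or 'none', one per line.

none
-2 -3

tick 0:
  [0] grasp on; wire := (-3, -3)
  [1] seek_light on (inhibit); wire := none
  [2] align_heading off; pass none
  output none
tick 1:
  [0] grasp off; wire := none
  [1] seek_light on (inhibit); wire := none
  [2] align_heading on (suppress); wire := (-2, -3)
  output (-2, -3)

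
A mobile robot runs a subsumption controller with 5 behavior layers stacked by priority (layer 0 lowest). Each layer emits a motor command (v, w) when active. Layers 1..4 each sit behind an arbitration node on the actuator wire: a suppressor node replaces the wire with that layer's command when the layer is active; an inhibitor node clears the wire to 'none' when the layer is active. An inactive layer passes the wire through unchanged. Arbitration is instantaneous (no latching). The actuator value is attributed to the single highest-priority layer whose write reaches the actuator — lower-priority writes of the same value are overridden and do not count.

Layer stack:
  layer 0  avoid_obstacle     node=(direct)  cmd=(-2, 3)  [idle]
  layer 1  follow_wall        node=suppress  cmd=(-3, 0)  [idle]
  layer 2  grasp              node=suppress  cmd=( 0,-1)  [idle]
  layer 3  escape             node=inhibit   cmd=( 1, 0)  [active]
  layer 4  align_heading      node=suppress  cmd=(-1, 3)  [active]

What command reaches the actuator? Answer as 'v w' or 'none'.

[0] avoid_obstacle off; wire := none
[1] follow_wall off; pass none
[2] grasp off; pass none
[3] escape on (inhibit); wire := none
[4] align_heading on (suppress); wire := (-1, 3)
output (-1, 3)

-1 3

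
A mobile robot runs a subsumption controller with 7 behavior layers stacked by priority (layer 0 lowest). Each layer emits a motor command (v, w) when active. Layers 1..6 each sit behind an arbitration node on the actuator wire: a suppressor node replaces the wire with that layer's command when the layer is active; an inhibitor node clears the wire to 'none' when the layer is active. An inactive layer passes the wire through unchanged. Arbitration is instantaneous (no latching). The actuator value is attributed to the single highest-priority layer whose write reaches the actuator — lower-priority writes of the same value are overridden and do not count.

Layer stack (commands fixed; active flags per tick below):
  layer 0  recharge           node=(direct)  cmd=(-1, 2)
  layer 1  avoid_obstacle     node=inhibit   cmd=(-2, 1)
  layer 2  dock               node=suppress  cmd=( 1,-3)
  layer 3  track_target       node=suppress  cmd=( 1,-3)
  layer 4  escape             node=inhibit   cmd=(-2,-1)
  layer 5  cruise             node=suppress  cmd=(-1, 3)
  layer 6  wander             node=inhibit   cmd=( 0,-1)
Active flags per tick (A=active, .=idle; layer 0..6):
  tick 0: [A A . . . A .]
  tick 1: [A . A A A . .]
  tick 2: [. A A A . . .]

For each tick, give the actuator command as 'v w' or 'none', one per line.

-1 3
none
1 -3

tick 0:
  layer 0 (recharge) active — direct: (-1, 2)
  layer 1 (avoid_obstacle) active — inhibits: none
  layer 2 (dock) idle — unchanged: none
  layer 3 (track_target) idle — unchanged: none
  layer 4 (escape) idle — unchanged: none
  layer 5 (cruise) active — suppresses: (-1, 3)
  layer 6 (wander) idle — unchanged: (-1, 3)
  → actuator (-1, 3)
tick 1:
  layer 0 (recharge) active — direct: (-1, 2)
  layer 1 (avoid_obstacle) idle — unchanged: (-1, 2)
  layer 2 (dock) active — suppresses: (1, -3)
  layer 3 (track_target) active — suppresses: (1, -3)
  layer 4 (escape) active — inhibits: none
  layer 5 (cruise) idle — unchanged: none
  layer 6 (wander) idle — unchanged: none
  → actuator none
tick 2:
  layer 0 (recharge) idle — none
  layer 1 (avoid_obstacle) active — inhibits: none
  layer 2 (dock) active — suppresses: (1, -3)
  layer 3 (track_target) active — suppresses: (1, -3)
  layer 4 (escape) idle — unchanged: (1, -3)
  layer 5 (cruise) idle — unchanged: (1, -3)
  layer 6 (wander) idle — unchanged: (1, -3)
  → actuator (1, -3)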